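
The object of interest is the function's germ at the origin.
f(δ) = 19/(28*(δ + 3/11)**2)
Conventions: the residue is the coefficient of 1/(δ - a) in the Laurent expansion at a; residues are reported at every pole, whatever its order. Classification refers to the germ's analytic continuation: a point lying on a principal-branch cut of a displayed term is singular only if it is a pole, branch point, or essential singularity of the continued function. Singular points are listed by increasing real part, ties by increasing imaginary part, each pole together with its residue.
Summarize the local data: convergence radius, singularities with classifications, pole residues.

Radius of convergence at 0: 3/11.
At -3/11: a pole of order 2; residue 0.

Denominator factor (δ + 3/11)^2: pole of order 2 at -3/11, modulus 3/11.
The radius of convergence is the smallest modulus among the singular points: 3/11.
At the order-2 pole -3/11 set g(δ) = (δ - (-3/11))^2*f(δ) = 19/28.
Order-2 pole: residue = g'(a); g'(-3/11) = 0, so the residue is 0.


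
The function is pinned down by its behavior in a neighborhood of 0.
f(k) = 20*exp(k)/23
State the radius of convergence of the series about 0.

The factor exp(k) is entire and contributes no finite singular point.
The polynomial part has no poles.
No finite singular points: the Taylor series at 0 converges everywhere.

The radius of convergence is infinite.


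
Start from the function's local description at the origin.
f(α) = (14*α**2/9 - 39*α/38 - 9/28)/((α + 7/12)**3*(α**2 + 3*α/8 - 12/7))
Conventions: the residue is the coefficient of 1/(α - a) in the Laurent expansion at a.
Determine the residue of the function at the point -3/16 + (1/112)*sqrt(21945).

The factor α**2 + 3*α/8 - 12/7 splits as (α - a)(α - a') with a = -3/16 + (1/112)*sqrt(21945), a' = -3/16 - (1/112)*sqrt(21945). At the order-1 pole a set g(α) = (α - a)*f(α) = [(14*α**2/9 - 39*α/38 - 9/28)/(α + 7/12)**3] / (α - a').
Simple pole: residue = g(a) at a = -3/16 + (1/112)*sqrt(21945), which is 38177483904/33107082931 - (249091584/33107082931)*sqrt(21945).

The residue is 38177483904/33107082931 - (249091584/33107082931)*sqrt(21945).


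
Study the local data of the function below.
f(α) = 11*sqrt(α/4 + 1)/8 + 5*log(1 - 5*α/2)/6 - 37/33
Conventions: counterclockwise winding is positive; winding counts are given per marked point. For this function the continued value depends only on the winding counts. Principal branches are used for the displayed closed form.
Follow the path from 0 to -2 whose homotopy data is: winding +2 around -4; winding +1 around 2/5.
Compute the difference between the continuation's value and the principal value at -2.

Continued minus principal equals (5/3)*pi*i.

The rational part is single-valued and drops out of the difference; each branch term changes only by its own monodromy.
(5/6)*log(1 - α/(2/5)): each positive loop around 2/5 adds 2*pi*i to the log, so winding +1 contributes (5/6)*(1)*2*pi*i = (5/3)*pi*i.
(11/8)*sqrt(1 - α/(-4)): winding +2 is even, the square root returns to the same sheet, contribution 0.
Summing the contributions at α = -2 gives (5/3)*pi*i.


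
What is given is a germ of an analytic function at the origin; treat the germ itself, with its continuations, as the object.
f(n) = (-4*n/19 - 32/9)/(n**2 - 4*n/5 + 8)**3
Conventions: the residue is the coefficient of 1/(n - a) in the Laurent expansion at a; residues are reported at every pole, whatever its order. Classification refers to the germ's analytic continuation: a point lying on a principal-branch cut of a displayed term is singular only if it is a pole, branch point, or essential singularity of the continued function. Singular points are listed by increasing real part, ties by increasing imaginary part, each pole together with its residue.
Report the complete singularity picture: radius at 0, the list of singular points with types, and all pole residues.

Radius of convergence at 0: (2)*sqrt(2).
At (2/5) - (14/5)*i: a pole of order 3; residue -(243125/61311936)*i.
At (2/5) + (14/5)*i: a pole of order 3; residue (243125/61311936)*i.

Denominator factor (n**2 - 4*n/5 + 8)^3: discriminant -784/25, complex-conjugate roots (2/5) + (14/5)*i and (2/5) - (14/5)*i; poles of order 3, moduli (2)*sqrt(2) and (2)*sqrt(2).
The radius of convergence is the smallest modulus among the singular points: (2)*sqrt(2).
The factor n**2 - 4*n/5 + 8 splits as (n - a)(n - a') with a = (2/5) - (14/5)*i, a' = (2/5) + (14/5)*i. At the order-3 pole a set g(n) = (n - a)^3*f(n) = [-4*n/19 - 32/9] / (n - a')^3.
Order-3 pole: residue = g''(a)/2; g''((2/5) - (14/5)*i) = -(243125/30655968)*i, so the residue is -(243125/61311936)*i.
The factor n**2 - 4*n/5 + 8 splits as (n - a)(n - a') with a = (2/5) + (14/5)*i, a' = (2/5) - (14/5)*i. At the order-3 pole a set g(n) = (n - a)^3*f(n) = [-4*n/19 - 32/9] / (n - a')^3.
Order-3 pole: residue = g''(a)/2; g''((2/5) + (14/5)*i) = (243125/30655968)*i, so the residue is (243125/61311936)*i.
List the singular points by increasing real part (a conjugate pair: the negative imaginary part first).


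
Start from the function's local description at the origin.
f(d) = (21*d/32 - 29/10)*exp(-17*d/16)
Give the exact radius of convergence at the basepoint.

The radius of convergence is infinite.

The factor exp(-17*d/16) is entire and contributes no finite singular point.
The polynomial part has no poles.
No finite singular points: the Taylor series at 0 converges everywhere.


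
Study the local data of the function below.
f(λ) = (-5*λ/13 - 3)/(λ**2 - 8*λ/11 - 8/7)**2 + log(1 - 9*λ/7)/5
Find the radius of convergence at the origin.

The radius of convergence is -4/11 + (6/77)*sqrt(210).

Denominator factor (λ**2 - 8*λ/11 - 8/7)^2: discriminant 4320/847, real irrational roots 4/11 + (6/77)*sqrt(210) and 4/11 - (6/77)*sqrt(210); poles of order 2, moduli 4/11 + (6/77)*sqrt(210) and -4/11 + (6/77)*sqrt(210).
Branch term (1/5)*log(1 - λ/(7/9)): its argument vanishes at λ = 7/9, a logarithmic branch point, modulus 7/9.
The radius of convergence is the smallest modulus among the singular points: -4/11 + (6/77)*sqrt(210).


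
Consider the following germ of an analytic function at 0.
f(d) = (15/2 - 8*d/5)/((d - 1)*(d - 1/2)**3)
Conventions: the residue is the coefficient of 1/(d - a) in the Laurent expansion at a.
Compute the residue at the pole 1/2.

The residue is -236/5.

At the order-3 pole 1/2 set g(d) = (d - (1/2))^3*f(d) = (15/2 - 8*d/5)/(d - 1).
Order-3 pole: residue = g''(a)/2; g''(1/2) = -472/5, so the residue is -236/5.


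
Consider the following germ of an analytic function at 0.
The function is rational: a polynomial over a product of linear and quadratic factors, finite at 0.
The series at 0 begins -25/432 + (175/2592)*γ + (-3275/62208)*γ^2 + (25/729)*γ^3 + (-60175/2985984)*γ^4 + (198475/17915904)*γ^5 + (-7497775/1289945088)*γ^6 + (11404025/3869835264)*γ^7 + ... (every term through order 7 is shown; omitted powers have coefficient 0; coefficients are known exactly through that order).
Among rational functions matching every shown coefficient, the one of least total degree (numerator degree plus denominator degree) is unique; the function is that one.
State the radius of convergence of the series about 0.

The radius of convergence is 12/5.

No rational of total degree below 3 reproduces all 8 coefficients; solving the [0/3] Pade equations on them gives f(γ) = -1/((γ + 12/5)**2*(γ + 3)), whose expansion matches every shown term.
Denominator factor (γ + 12/5)^2: pole of order 2 at -12/5, modulus 12/5.
Denominator factor (γ + 3): pole of order 1 at -3, modulus 3.
The radius of convergence is the smallest modulus among the singular points: 12/5.


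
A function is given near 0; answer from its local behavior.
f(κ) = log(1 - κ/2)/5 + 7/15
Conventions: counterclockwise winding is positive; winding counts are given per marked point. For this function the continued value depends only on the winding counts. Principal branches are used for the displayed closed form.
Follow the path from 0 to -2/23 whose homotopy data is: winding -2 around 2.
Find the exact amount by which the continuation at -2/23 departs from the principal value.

Continued minus principal equals -(4/5)*pi*i.

The rational part is single-valued and drops out of the difference; each branch term changes only by its own monodromy.
(1/5)*log(1 - κ/(2)): each positive loop around 2 adds 2*pi*i to the log, so winding -2 contributes (1/5)*(-2)*2*pi*i = -(4/5)*pi*i.
Summing the contributions at κ = -2/23 gives -(4/5)*pi*i.


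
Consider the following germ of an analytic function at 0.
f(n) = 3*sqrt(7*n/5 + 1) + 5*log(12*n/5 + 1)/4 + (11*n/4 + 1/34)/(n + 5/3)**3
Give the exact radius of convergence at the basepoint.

The radius of convergence is 5/12.

Denominator factor (n + 5/3)^3: pole of order 3 at -5/3, modulus 5/3.
Branch term (3)*sqrt(1 - n/(-5/7)): its argument vanishes at n = -5/7, a square-root branch point, modulus 5/7.
Branch term (5/4)*log(1 - n/(-5/12)): its argument vanishes at n = -5/12, a logarithmic branch point, modulus 5/12.
The radius of convergence is the smallest modulus among the singular points: 5/12.


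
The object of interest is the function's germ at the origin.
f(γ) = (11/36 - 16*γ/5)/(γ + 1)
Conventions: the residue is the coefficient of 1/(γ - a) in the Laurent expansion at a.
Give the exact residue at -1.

The residue is 631/180.

At the order-1 pole -1 set g(γ) = (γ - (-1))*f(γ) = 11/36 - 16*γ/5.
Simple pole: residue = g(a) at a = -1, which is 631/180.


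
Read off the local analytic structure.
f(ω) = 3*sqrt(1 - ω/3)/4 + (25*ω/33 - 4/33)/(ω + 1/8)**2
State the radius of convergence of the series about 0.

Denominator factor (ω + 1/8)^2: pole of order 2 at -1/8, modulus 1/8.
Branch term (3/4)*sqrt(1 - ω/(3)): its argument vanishes at ω = 3, a square-root branch point, modulus 3.
The radius of convergence is the smallest modulus among the singular points: 1/8.

The radius of convergence is 1/8.


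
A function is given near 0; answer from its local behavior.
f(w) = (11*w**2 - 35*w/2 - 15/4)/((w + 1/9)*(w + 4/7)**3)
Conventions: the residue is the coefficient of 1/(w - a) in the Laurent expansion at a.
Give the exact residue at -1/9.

At the order-1 pole -1/9 set g(w) = (w - (-1/9))*f(w) = (11*w**2 - 35*w/2 - 15/4)/(w + 4/7)**3.
Simple pole: residue = g(a) at a = -1/9, which is -1670067/97556.

The residue is -1670067/97556.


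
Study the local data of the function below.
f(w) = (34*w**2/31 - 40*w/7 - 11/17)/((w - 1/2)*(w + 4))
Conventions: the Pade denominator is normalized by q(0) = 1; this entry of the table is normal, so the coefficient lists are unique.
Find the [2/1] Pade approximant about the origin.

The Pade approximant has numerator coefficients [11/34, 31021741/11246571, -3495268939/2440505907]; denominator coefficients [1, -5439173/2646252].

Taylor coefficients needed (expand at 0): a_0 = 11/34, a_1 = 3259/952, a_2 = 94509/16864, a_3 = 5439173/472192.
Write the denominator as Q(w) = 1 + q1*w. Requiring Q*f - P = O(w^4) with deg P <= 2 kills the coefficients of w^3..w^3 in Q*f:
  w^3: a_3 + q1*a_2 = 0, i.e. 5439173/472192 + (94509/16864)*q1 = 0.
Solving this linear system: q1 = -5439173/2646252.
The numerator is Q*f truncated at degree 2: P0 = a_0 = 11/34; P1 = a_1 + q1*a_0 = 31021741/11246571; P2 = a_2 + q1*a_1 = -3495268939/2440505907.


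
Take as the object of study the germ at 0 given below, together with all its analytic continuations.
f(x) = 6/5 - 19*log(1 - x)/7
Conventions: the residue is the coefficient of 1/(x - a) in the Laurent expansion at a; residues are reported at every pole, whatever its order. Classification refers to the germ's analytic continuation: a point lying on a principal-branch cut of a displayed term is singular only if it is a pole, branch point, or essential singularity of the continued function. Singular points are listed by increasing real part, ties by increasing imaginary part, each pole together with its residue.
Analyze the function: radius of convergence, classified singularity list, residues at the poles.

Branch term (-19/7)*log(1 - x/(1)): its argument vanishes at x = 1, a logarithmic branch point, modulus 1.
The radius of convergence is the smallest modulus among the singular points: 1.

Radius of convergence at 0: 1.
At 1: a logarithmic branch point.


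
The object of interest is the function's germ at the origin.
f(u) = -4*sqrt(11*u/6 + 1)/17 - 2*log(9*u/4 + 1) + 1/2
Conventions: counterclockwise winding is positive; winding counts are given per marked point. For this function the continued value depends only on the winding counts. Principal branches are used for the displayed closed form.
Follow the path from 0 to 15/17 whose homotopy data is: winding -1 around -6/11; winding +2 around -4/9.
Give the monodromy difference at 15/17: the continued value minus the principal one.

Continued minus principal equals ((4/289)*sqrt(3026)) - ((8)*pi)*i.

The rational part is single-valued and drops out of the difference; each branch term changes only by its own monodromy.
(-2)*log(1 - u/(-4/9)): each positive loop around -4/9 adds 2*pi*i to the log, so winding +2 contributes (-2)*(2)*2*pi*i = -(8)*pi*i.
(-4/17)*sqrt(1 - u/(-6/11)): winding -1 is odd, the square root flips sign, contributing -2*(-4/17)*sqrt(1 - (15/17)/(-6/11)) = -2*(-4/17)*sqrt(89/34) = (4/289)*sqrt(3026).
Summing the contributions at u = 15/17 gives ((4/289)*sqrt(3026)) - ((8)*pi)*i.


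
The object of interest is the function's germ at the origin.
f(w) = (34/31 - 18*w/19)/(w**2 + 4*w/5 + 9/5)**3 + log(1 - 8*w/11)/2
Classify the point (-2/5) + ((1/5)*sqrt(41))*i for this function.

The point is a pole of order 3.

The denominator factor w**2 + 4*w/5 + 9/5 vanishes at (-2/5) + ((1/5)*sqrt(41))*i and appears to the power 3; the numerator there equals (4346/2945) - ((18/95)*sqrt(41))*i, nonzero, and no other factor vanishes.
The branch terms are analytic at this point.
Hence a pole whose order is the multiplicity, 3.


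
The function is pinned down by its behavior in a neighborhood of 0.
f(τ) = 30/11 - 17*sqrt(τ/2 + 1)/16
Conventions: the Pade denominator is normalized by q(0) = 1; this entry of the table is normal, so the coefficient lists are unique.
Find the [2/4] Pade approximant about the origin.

Taylor coefficients needed (expand at 0): a_0 = 293/176, a_1 = -17/64, a_2 = 17/512, a_3 = -17/2048, a_4 = 85/32768, a_5 = -119/131072, a_6 = 357/1048576.
Write the denominator as Q(τ) = 1 + q1*τ + q2*τ^2 + q3*τ^3 + q4*τ^4. Requiring Q*f - P = O(τ^7) with deg P <= 2 kills the coefficients of τ^3..τ^6 in Q*f:
  τ^3: a_3 + q1*a_2 + q2*a_1 + q3*a_0 = 0, i.e. -17/2048 + (17/512)*q1 + (-17/64)*q2 + (293/176)*q3 = 0.
  τ^4: a_4 + q1*a_3 + q2*a_2 + q3*a_1 + q4*a_0 = 0, i.e. 85/32768 + (-17/2048)*q1 + (17/512)*q2 + (-17/64)*q3 + (293/176)*q4 = 0.
  τ^5: a_5 + q1*a_4 + q2*a_3 + q3*a_2 + q4*a_1 = 0, i.e. -119/131072 + (85/32768)*q1 + (-17/2048)*q2 + (17/512)*q3 + (-17/64)*q4 = 0.
  τ^6: a_6 + q1*a_5 + q2*a_4 + q3*a_3 + q4*a_2 = 0, i.e. 357/1048576 + (-119/131072)*q1 + (85/32768)*q2 + (-17/2048)*q3 + (17/512)*q4 = 0.
Solving this linear system: q1 = 55999/119774, q2 = 149469/4790960, q3 = 24497/38327680, q4 = 155023/613242880.
The numerator is Q*f truncated at degree 2: P0 = a_0 = 293/176; P1 = a_1 + q1*a_0 = 21616545/42160448; P2 = a_2 + q1*a_1 + q2*a_0 = -65853081/1686417920.

The Pade approximant has numerator coefficients [293/176, 21616545/42160448, -65853081/1686417920]; denominator coefficients [1, 55999/119774, 149469/4790960, 24497/38327680, 155023/613242880].


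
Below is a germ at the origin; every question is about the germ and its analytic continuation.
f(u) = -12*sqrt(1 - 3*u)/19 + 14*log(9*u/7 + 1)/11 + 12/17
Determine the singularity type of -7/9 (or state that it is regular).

The term (14/11)*log(1 - u/(-7/9)) has argument 1 - -7/9/(-7/9) = 0 at -7/9: a logarithmic (infinitely-sheeted) branch point; the remaining terms are analytic or single-valued there.

The point is a logarithmic branch point.


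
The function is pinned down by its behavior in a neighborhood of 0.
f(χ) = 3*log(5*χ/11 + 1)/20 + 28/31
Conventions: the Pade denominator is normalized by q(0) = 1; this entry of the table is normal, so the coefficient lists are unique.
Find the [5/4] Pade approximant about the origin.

The Pade approximant has numerator coefficients [28/31, 12037/12276, 10935/30008, 6550/123783, 1091375/457501968, 125/27056568]; denominator coefficients [1, 100/99, 125/363, 1250/27951, 3125/1844766].

Taylor coefficients needed (expand at 0): a_0 = 28/31, a_1 = 3/44, a_2 = -15/968, a_3 = 25/5324, a_4 = -375/234256, a_5 = 375/644204, a_6 = -3125/14172488, a_7 = 46875/545640788, a_8 = -234375/6859484192, a_9 = 390625/28295372292.
Write the denominator as Q(χ) = 1 + q1*χ + q2*χ^2 + q3*χ^3 + q4*χ^4. Requiring Q*f - P = O(χ^10) with deg P <= 5 kills the coefficients of χ^6..χ^9 in Q*f:
  χ^6: a_6 + q1*a_5 + q2*a_4 + q3*a_3 + q4*a_2 = 0, i.e. -3125/14172488 + (375/644204)*q1 + (-375/234256)*q2 + (25/5324)*q3 + (-15/968)*q4 = 0.
  χ^7: a_7 + q1*a_6 + q2*a_5 + q3*a_4 + q4*a_3 = 0, i.e. 46875/545640788 + (-3125/14172488)*q1 + (375/644204)*q2 + (-375/234256)*q3 + (25/5324)*q4 = 0.
  χ^8: a_8 + q1*a_7 + q2*a_6 + q3*a_5 + q4*a_4 = 0, i.e. -234375/6859484192 + (46875/545640788)*q1 + (-3125/14172488)*q2 + (375/644204)*q3 + (-375/234256)*q4 = 0.
  χ^9: a_9 + q1*a_8 + q2*a_7 + q3*a_6 + q4*a_5 = 0, i.e. 390625/28295372292 + (-234375/6859484192)*q1 + (46875/545640788)*q2 + (-3125/14172488)*q3 + (375/644204)*q4 = 0.
Solving this linear system: q1 = 100/99, q2 = 125/363, q3 = 1250/27951, q4 = 3125/1844766.
The numerator is Q*f truncated at degree 5: P0 = a_0 = 28/31; P1 = a_1 + q1*a_0 = 12037/12276; P2 = a_2 + q1*a_1 + q2*a_0 = 10935/30008; P3 = a_3 + q1*a_2 + q2*a_1 + q3*a_0 = 6550/123783; P4 = a_4 + q1*a_3 + q2*a_2 + q3*a_1 + q4*a_0 = 1091375/457501968; P5 = a_5 + q1*a_4 + q2*a_3 + q3*a_2 + q4*a_1 = 125/27056568.


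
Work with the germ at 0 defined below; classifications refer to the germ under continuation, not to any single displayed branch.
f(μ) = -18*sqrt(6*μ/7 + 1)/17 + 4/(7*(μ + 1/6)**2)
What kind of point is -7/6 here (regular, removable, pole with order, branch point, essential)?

The term (-18/17)*sqrt(1 - μ/(-7/6)) has argument 1 - -7/6/(-7/6) = 0 at -7/6: a square-root (algebraic, two-sheeted) branch point; the remaining terms are analytic or single-valued there.

The point is an algebraic (square-root) branch point.


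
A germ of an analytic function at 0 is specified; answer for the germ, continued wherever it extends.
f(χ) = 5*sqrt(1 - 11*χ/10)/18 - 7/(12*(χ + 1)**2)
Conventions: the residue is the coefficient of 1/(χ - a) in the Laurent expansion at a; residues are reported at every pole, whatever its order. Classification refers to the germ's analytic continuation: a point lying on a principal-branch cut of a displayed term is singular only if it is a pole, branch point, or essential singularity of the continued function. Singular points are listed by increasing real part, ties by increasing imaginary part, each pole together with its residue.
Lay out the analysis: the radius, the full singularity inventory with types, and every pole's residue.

Denominator factor (χ + 1)^2: pole of order 2 at -1, modulus 1.
Branch term (5/18)*sqrt(1 - χ/(10/11)): its argument vanishes at χ = 10/11, a square-root branch point, modulus 10/11.
The radius of convergence is the smallest modulus among the singular points: 10/11.
The branch term is analytic at -1 and contributes nothing to the residue; only the rational part matters.
At the order-2 pole -1 set g(χ) = (χ - (-1))^2*(rational part) = -7/12.
Order-2 pole: residue = g'(a); g'(-1) = 0, so the residue is 0.
List the singular points by increasing real part (a conjugate pair: the negative imaginary part first).

Radius of convergence at 0: 10/11.
At -1: a pole of order 2; residue 0.
At 10/11: an algebraic (square-root) branch point.


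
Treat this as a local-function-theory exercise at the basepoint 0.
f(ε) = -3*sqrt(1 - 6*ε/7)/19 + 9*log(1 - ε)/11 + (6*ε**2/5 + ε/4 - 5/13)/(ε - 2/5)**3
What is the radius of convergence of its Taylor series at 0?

The radius of convergence is 2/5.

Denominator factor (ε - 2/5)^3: pole of order 3 at 2/5, modulus 2/5.
Branch term (9/11)*log(1 - ε/(1)): its argument vanishes at ε = 1, a logarithmic branch point, modulus 1.
Branch term (-3/19)*sqrt(1 - ε/(7/6)): its argument vanishes at ε = 7/6, a square-root branch point, modulus 7/6.
The radius of convergence is the smallest modulus among the singular points: 2/5.


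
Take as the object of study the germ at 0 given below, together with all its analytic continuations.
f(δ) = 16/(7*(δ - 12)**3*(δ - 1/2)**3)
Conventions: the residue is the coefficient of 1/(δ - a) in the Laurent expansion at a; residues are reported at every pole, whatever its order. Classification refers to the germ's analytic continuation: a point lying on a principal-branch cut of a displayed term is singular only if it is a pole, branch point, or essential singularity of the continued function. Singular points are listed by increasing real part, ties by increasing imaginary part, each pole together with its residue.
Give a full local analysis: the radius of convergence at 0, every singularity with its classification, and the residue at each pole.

Radius of convergence at 0: 1/2.
At 1/2: a pole of order 3; residue -3072/45054401.
At 12: a pole of order 3; residue 3072/45054401.

Denominator factor (δ - 1/2)^3: pole of order 3 at 1/2, modulus 1/2.
Denominator factor (δ - 12)^3: pole of order 3 at 12, modulus 12.
The radius of convergence is the smallest modulus among the singular points: 1/2.
At the order-3 pole 1/2 set g(δ) = (δ - (1/2))^3*f(δ) = 16/(7*(δ - 12)**3).
Order-3 pole: residue = g''(a)/2; g''(1/2) = -6144/45054401, so the residue is -3072/45054401.
At the order-3 pole 12 set g(δ) = (δ - (12))^3*f(δ) = 16/(7*(δ - 1/2)**3).
Order-3 pole: residue = g''(a)/2; g''(12) = 6144/45054401, so the residue is 3072/45054401.
List the singular points by increasing real part (a conjugate pair: the negative imaginary part first).


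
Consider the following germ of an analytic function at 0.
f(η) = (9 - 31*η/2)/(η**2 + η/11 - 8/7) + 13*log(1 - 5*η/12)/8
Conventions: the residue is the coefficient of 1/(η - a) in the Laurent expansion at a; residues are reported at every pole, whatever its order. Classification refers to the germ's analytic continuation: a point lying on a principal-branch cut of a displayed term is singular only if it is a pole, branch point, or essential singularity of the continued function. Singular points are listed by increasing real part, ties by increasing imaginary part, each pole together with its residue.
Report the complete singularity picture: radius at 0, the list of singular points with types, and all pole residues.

Radius of convergence at 0: -1/22 + (3/154)*sqrt(3017).
At -1/22 - (3/154)*sqrt(3017): a pole of order 1; residue -31/4 - (427/5172)*sqrt(3017).
At -1/22 + (3/154)*sqrt(3017): a pole of order 1; residue -31/4 + (427/5172)*sqrt(3017).
At 12/5: a logarithmic branch point.

Denominator factor (η**2 + η/11 - 8/7): discriminant 3879/847, real irrational roots -1/22 + (3/154)*sqrt(3017) and -1/22 - (3/154)*sqrt(3017); poles of order 1, moduli -1/22 + (3/154)*sqrt(3017) and 1/22 + (3/154)*sqrt(3017).
Branch term (13/8)*log(1 - η/(12/5)): its argument vanishes at η = 12/5, a logarithmic branch point, modulus 12/5.
The radius of convergence is the smallest modulus among the singular points: -1/22 + (3/154)*sqrt(3017).
The branch term is analytic at -1/22 - (3/154)*sqrt(3017) and contributes nothing to the residue; only the rational part matters.
The factor η**2 + η/11 - 8/7 splits as (η - a)(η - a') with a = -1/22 - (3/154)*sqrt(3017), a' = -1/22 + (3/154)*sqrt(3017). At the order-1 pole a set g(η) = (η - a)*(rational part) = [9 - 31*η/2] / (η - a').
Simple pole: residue = g(a) at a = -1/22 - (3/154)*sqrt(3017), which is -31/4 - (427/5172)*sqrt(3017).
The branch term is analytic at -1/22 + (3/154)*sqrt(3017) and contributes nothing to the residue; only the rational part matters.
The factor η**2 + η/11 - 8/7 splits as (η - a)(η - a') with a = -1/22 + (3/154)*sqrt(3017), a' = -1/22 - (3/154)*sqrt(3017). At the order-1 pole a set g(η) = (η - a)*(rational part) = [9 - 31*η/2] / (η - a').
Simple pole: residue = g(a) at a = -1/22 + (3/154)*sqrt(3017), which is -31/4 + (427/5172)*sqrt(3017).
List the singular points by increasing real part (a conjugate pair: the negative imaginary part first).


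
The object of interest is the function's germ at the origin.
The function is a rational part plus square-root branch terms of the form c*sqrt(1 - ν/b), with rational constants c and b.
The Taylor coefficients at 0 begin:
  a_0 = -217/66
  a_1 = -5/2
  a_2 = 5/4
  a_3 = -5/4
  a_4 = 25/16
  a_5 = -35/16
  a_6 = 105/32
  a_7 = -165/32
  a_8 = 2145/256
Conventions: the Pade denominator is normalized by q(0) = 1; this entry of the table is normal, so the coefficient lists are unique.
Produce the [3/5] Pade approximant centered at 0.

Taylor coefficients needed (read off): a_0 = -217/66, a_1 = -5/2, a_2 = 5/4, a_3 = -5/4, a_4 = 25/16, a_5 = -35/16, a_6 = 105/32, a_7 = -165/32, a_8 = 2145/256.
Write the denominator as Q(ν) = 1 + q1*ν + q2*ν^2 + q3*ν^3 + q4*ν^4 + q5*ν^5. Requiring Q*f - P = O(ν^9) with deg P <= 3 kills the coefficients of ν^4..ν^8 in Q*f:
  ν^4: a_4 + q1*a_3 + q2*a_2 + q3*a_1 + q4*a_0 = 0, i.e. 25/16 + (-5/4)*q1 + (5/4)*q2 + (-5/2)*q3 + (-217/66)*q4 = 0.
  ν^5: a_5 + q1*a_4 + q2*a_3 + q3*a_2 + q4*a_1 + q5*a_0 = 0, i.e. -35/16 + (25/16)*q1 + (-5/4)*q2 + (5/4)*q3 + (-5/2)*q4 + (-217/66)*q5 = 0.
  ν^6: a_6 + q1*a_5 + q2*a_4 + q3*a_3 + q4*a_2 + q5*a_1 = 0, i.e. 105/32 + (-35/16)*q1 + (25/16)*q2 + (-5/4)*q3 + (5/4)*q4 + (-5/2)*q5 = 0.
  ν^7: a_7 + q1*a_6 + q2*a_5 + q3*a_4 + q4*a_3 + q5*a_2 = 0, i.e. -165/32 + (105/32)*q1 + (-35/16)*q2 + (25/16)*q3 + (-5/4)*q4 + (5/4)*q5 = 0.
  ν^8: a_8 + q1*a_7 + q2*a_6 + q3*a_5 + q4*a_4 + q5*a_3 = 0, i.e. 2145/256 + (-165/32)*q1 + (105/32)*q2 + (-35/16)*q3 + (25/16)*q4 + (-5/4)*q5 = 0.
Solving this linear system: q1 = 16150773/5144552, q2 = 6990099/2572276, q3 = 2426805/5144552, q4 = -451275/10289104, q5 = 253605/41156416.
The numerator is Q*f truncated at degree 3: P0 = a_0 = -217/66; P1 = a_1 + q1*a_0 = -207312801/16168592; P2 = a_2 + q1*a_1 + q2*a_0 = -1758051657/113180144; P3 = a_3 + q1*a_2 + q2*a_1 + q3*a_0 = -183365345/32337184.

The Pade approximant has numerator coefficients [-217/66, -207312801/16168592, -1758051657/113180144, -183365345/32337184]; denominator coefficients [1, 16150773/5144552, 6990099/2572276, 2426805/5144552, -451275/10289104, 253605/41156416].


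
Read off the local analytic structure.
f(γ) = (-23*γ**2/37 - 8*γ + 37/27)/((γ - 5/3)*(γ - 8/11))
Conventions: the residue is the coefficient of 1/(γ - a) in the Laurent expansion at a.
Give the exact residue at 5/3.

The residue is -150436/10323.

At the order-1 pole 5/3 set g(γ) = (γ - (5/3))*f(γ) = (-23*γ**2/37 - 8*γ + 37/27)/(γ - 8/11).
Simple pole: residue = g(a) at a = 5/3, which is -150436/10323.


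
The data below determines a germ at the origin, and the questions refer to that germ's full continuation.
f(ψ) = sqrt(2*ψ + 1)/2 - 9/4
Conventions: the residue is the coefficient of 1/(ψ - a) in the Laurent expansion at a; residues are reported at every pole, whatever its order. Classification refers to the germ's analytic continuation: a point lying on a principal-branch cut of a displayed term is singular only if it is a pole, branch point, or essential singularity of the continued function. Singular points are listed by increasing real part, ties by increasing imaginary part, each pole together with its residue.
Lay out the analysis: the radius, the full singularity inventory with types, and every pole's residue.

Branch term (1/2)*sqrt(1 - ψ/(-1/2)): its argument vanishes at ψ = -1/2, a square-root branch point, modulus 1/2.
The radius of convergence is the smallest modulus among the singular points: 1/2.

Radius of convergence at 0: 1/2.
At -1/2: an algebraic (square-root) branch point.


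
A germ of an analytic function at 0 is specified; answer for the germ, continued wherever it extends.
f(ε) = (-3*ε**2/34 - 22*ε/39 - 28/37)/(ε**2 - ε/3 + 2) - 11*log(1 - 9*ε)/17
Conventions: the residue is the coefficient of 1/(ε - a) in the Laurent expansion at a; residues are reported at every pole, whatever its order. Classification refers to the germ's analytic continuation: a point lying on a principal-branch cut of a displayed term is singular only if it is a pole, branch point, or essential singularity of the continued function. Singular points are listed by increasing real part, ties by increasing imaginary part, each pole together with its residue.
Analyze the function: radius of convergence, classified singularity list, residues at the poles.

Denominator factor (ε**2 - ε/3 + 2): discriminant -71/9, complex-conjugate roots (1/6) + ((1/6)*sqrt(71))*i and (1/6) - ((1/6)*sqrt(71))*i; poles of order 1, moduli sqrt(2) and sqrt(2).
Branch term (-11/17)*log(1 - ε/(1/9)): its argument vanishes at ε = 1/9, a logarithmic branch point, modulus 1/9.
The radius of convergence is the smallest modulus among the singular points: 1/9.
The branch term is analytic at (1/6) - ((1/6)*sqrt(71))*i and contributes nothing to the residue; only the rational part matters.
The factor ε**2 - ε/3 + 2 splits as (ε - a)(ε - a') with a = (1/6) - ((1/6)*sqrt(71))*i, a' = (1/6) + ((1/6)*sqrt(71))*i. At the order-1 pole a set g(ε) = (ε - a)*(rational part) = [-3*ε**2/34 - 22*ε/39 - 28/37] / (ε - a').
Simple pole: residue = g(a) at a = (1/6) - ((1/6)*sqrt(71))*i, which is (-787/2652) - ((199939/6966804)*sqrt(71))*i.
The branch term is analytic at (1/6) + ((1/6)*sqrt(71))*i and contributes nothing to the residue; only the rational part matters.
The factor ε**2 - ε/3 + 2 splits as (ε - a)(ε - a') with a = (1/6) + ((1/6)*sqrt(71))*i, a' = (1/6) - ((1/6)*sqrt(71))*i. At the order-1 pole a set g(ε) = (ε - a)*(rational part) = [-3*ε**2/34 - 22*ε/39 - 28/37] / (ε - a').
Simple pole: residue = g(a) at a = (1/6) + ((1/6)*sqrt(71))*i, which is (-787/2652) + ((199939/6966804)*sqrt(71))*i.
List the singular points by increasing real part (a conjugate pair: the negative imaginary part first).

Radius of convergence at 0: 1/9.
At 1/9: a logarithmic branch point.
At (1/6) - ((1/6)*sqrt(71))*i: a pole of order 1; residue (-787/2652) - ((199939/6966804)*sqrt(71))*i.
At (1/6) + ((1/6)*sqrt(71))*i: a pole of order 1; residue (-787/2652) + ((199939/6966804)*sqrt(71))*i.


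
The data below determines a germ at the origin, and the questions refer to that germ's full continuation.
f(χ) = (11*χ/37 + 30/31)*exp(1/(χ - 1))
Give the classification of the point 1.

The point is an essential singularity.

The exponent 1/(χ - (1)) has a pole at 1, so exp(1/(χ - (1))) takes every nonzero value near it: an essential singularity (not a pole of any order).


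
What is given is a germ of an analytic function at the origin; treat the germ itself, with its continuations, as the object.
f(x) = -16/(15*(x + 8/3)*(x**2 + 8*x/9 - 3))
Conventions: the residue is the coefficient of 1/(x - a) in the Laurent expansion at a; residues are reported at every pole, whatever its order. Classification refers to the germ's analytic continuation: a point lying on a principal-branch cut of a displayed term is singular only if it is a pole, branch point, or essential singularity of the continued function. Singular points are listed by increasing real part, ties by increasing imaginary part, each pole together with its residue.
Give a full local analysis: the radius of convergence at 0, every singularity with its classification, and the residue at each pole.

Radius of convergence at 0: -4/9 + (1/9)*sqrt(259).
At -8/3: a pole of order 1; residue -144/235.
At -4/9 - (1/9)*sqrt(259): a pole of order 1; residue 72/235 + (288/12173)*sqrt(259).
At -4/9 + (1/9)*sqrt(259): a pole of order 1; residue 72/235 - (288/12173)*sqrt(259).

Denominator factor (x + 8/3): pole of order 1 at -8/3, modulus 8/3.
Denominator factor (x**2 + 8*x/9 - 3): discriminant 1036/81, real irrational roots -4/9 + (1/9)*sqrt(259) and -4/9 - (1/9)*sqrt(259); poles of order 1, moduli -4/9 + (1/9)*sqrt(259) and 4/9 + (1/9)*sqrt(259).
The radius of convergence is the smallest modulus among the singular points: -4/9 + (1/9)*sqrt(259).
At the order-1 pole -8/3 set g(x) = (x - (-8/3))*f(x) = -16/(15*(x**2 + 8*x/9 - 3)).
Simple pole: residue = g(a) at a = -8/3, which is -144/235.
The factor x**2 + 8*x/9 - 3 splits as (x - a)(x - a') with a = -4/9 - (1/9)*sqrt(259), a' = -4/9 + (1/9)*sqrt(259). At the order-1 pole a set g(x) = (x - a)*f(x) = [-16/(15*(x + 8/3))] / (x - a').
Simple pole: residue = g(a) at a = -4/9 - (1/9)*sqrt(259), which is 72/235 + (288/12173)*sqrt(259).
The factor x**2 + 8*x/9 - 3 splits as (x - a)(x - a') with a = -4/9 + (1/9)*sqrt(259), a' = -4/9 - (1/9)*sqrt(259). At the order-1 pole a set g(x) = (x - a)*f(x) = [-16/(15*(x + 8/3))] / (x - a').
Simple pole: residue = g(a) at a = -4/9 + (1/9)*sqrt(259), which is 72/235 - (288/12173)*sqrt(259).
List the singular points by increasing real part (a conjugate pair: the negative imaginary part first).


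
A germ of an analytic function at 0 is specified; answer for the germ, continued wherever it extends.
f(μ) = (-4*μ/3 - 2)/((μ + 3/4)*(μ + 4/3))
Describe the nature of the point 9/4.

Denominator factors: μ + 4/3 = 43/12 at μ = 9/4; μ + 3/4 = 3 at μ = 9/4 — none vanishes.
So the germ continues analytically to 9/4.

The point is a regular point.


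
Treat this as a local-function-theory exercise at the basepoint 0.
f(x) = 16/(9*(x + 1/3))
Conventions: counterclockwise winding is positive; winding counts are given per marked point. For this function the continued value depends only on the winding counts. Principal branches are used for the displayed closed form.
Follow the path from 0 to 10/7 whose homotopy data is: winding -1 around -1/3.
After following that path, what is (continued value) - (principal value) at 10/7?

The function is rational, hence single-valued: continuing it around any pole returns the same value, so the difference is 0.

Continued minus principal equals 0.


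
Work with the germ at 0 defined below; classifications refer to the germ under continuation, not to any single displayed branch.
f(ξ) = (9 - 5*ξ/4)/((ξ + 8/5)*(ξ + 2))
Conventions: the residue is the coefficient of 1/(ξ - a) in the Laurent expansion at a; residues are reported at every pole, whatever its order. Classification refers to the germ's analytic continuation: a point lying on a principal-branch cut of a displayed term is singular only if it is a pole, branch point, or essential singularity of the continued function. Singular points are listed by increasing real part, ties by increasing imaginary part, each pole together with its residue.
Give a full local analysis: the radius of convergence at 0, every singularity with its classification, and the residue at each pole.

Denominator factor (ξ + 8/5): pole of order 1 at -8/5, modulus 8/5.
Denominator factor (ξ + 2): pole of order 1 at -2, modulus 2.
The radius of convergence is the smallest modulus among the singular points: 8/5.
At the order-1 pole -2 set g(ξ) = (ξ - (-2))*f(ξ) = (9 - 5*ξ/4)/(ξ + 8/5).
Simple pole: residue = g(a) at a = -2, which is -115/4.
At the order-1 pole -8/5 set g(ξ) = (ξ - (-8/5))*f(ξ) = (9 - 5*ξ/4)/(ξ + 2).
Simple pole: residue = g(a) at a = -8/5, which is 55/2.
List the singular points by increasing real part (a conjugate pair: the negative imaginary part first).

Radius of convergence at 0: 8/5.
At -2: a pole of order 1; residue -115/4.
At -8/5: a pole of order 1; residue 55/2.


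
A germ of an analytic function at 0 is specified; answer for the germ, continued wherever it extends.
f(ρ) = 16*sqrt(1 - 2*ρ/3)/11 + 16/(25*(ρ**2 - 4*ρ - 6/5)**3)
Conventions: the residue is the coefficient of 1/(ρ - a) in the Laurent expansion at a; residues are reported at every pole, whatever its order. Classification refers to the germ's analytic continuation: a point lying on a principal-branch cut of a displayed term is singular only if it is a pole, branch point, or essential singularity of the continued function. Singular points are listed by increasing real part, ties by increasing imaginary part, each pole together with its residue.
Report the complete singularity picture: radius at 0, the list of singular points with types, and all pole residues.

Radius of convergence at 0: -2 + (1/5)*sqrt(130).
At 2 - (1/5)*sqrt(130): a pole of order 3; residue -(3/17576)*sqrt(130).
At 3/2: an algebraic (square-root) branch point.
At 2 + (1/5)*sqrt(130): a pole of order 3; residue (3/17576)*sqrt(130).

Denominator factor (ρ**2 - 4*ρ - 6/5)^3: discriminant 104/5, real irrational roots 2 + (1/5)*sqrt(130) and 2 - (1/5)*sqrt(130); poles of order 3, moduli 2 + (1/5)*sqrt(130) and -2 + (1/5)*sqrt(130).
Branch term (16/11)*sqrt(1 - ρ/(3/2)): its argument vanishes at ρ = 3/2, a square-root branch point, modulus 3/2.
The radius of convergence is the smallest modulus among the singular points: -2 + (1/5)*sqrt(130).
The branch term is analytic at 2 - (1/5)*sqrt(130) and contributes nothing to the residue; only the rational part matters.
The factor ρ**2 - 4*ρ - 6/5 splits as (ρ - a)(ρ - a') with a = 2 - (1/5)*sqrt(130), a' = 2 + (1/5)*sqrt(130). At the order-3 pole a set g(ρ) = (ρ - a)^3*(rational part) = [16/25] / (ρ - a')^3.
Order-3 pole: residue = g''(a)/2; g''(2 - (1/5)*sqrt(130)) = -(3/8788)*sqrt(130), so the residue is -(3/17576)*sqrt(130).
The branch term is analytic at 2 + (1/5)*sqrt(130) and contributes nothing to the residue; only the rational part matters.
The factor ρ**2 - 4*ρ - 6/5 splits as (ρ - a)(ρ - a') with a = 2 + (1/5)*sqrt(130), a' = 2 - (1/5)*sqrt(130). At the order-3 pole a set g(ρ) = (ρ - a)^3*(rational part) = [16/25] / (ρ - a')^3.
Order-3 pole: residue = g''(a)/2; g''(2 + (1/5)*sqrt(130)) = (3/8788)*sqrt(130), so the residue is (3/17576)*sqrt(130).
List the singular points by increasing real part (a conjugate pair: the negative imaginary part first).


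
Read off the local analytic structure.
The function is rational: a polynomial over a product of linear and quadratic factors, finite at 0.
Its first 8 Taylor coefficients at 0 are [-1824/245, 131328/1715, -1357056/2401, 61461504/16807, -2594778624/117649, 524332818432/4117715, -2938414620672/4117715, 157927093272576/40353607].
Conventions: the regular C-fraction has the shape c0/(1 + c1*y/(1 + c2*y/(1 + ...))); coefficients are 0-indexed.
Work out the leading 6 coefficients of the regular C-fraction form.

Taylor coefficients (read off): a_0 = -1824/245, a_1 = 131328/1715, a_2 = -1357056/2401, a_3 = 61461504/16807, a_4 = -2594778624/117649, a_5 = 524332818432/4117715.
c0 = a_0 = -1824/245. Peel one level at a time: if S = 1 + c*y/S' with S'(0) = 1, then c is the y-coefficient of S and S' = c*y/(S - 1).
S_1 = c0/f = 1 + (72/7)*y + (1464/49)*y^2 + ...; c1 = 72/7.
S_2 = c1*y/(S_1 - 1) = 1 + (-61/21)*y + (2965/441)*y^2 + ...; c2 = -61/21.
S_3 = c2*y/(S_2 - 1) = 1 + (2965/1281)*y + (930/3721)*y^2 + ...; c3 = 2965/1281.
S_4 = c3*y/(S_3 - 1) = 1 + (-3906/36173)*y + (88452/1758245)*y^2 + ...; c4 = -3906/36173.
S_5 = c4*y/(S_4 - 1) = 1 + (42822/91915)*y + ...; c5 = 42822/91915.

The regular C-fraction coefficients are [-1824/245, 72/7, -61/21, 2965/1281, -3906/36173, 42822/91915].


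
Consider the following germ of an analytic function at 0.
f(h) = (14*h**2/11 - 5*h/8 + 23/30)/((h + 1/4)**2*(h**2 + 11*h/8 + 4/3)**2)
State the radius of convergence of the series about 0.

Denominator factor (h**2 + 11*h/8 + 4/3)^2: discriminant -661/192, complex-conjugate roots (-11/16) + ((1/48)*sqrt(1983))*i and (-11/16) - ((1/48)*sqrt(1983))*i; poles of order 2, moduli (2/3)*sqrt(3) and (2/3)*sqrt(3).
Denominator factor (h + 1/4)^2: pole of order 2 at -1/4, modulus 1/4.
The radius of convergence is the smallest modulus among the singular points: 1/4.

The radius of convergence is 1/4.


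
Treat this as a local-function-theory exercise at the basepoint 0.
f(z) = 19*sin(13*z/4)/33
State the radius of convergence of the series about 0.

The factor -sin(13*z/4) is entire and contributes no finite singular point.
The polynomial part has no poles.
No finite singular points: the Taylor series at 0 converges everywhere.

The radius of convergence is infinite.
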